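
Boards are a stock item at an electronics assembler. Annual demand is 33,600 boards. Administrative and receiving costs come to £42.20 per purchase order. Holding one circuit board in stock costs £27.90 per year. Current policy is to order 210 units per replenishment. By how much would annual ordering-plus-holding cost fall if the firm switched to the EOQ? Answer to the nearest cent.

Extra cost ≈ £786.56 per year

EOQ = √(2DS/H) = √(2 × 33,600 × 42.2 / 27.9) ≈ 318.82.
Cost at Q* = (D/Q*)S + (Q*/2)H = √(2DSH) ≈ £8,894.94.
Cost at Q = 210: (33,600/210)×42.2 + (210/2)×27.9 = £6,752.00 + £2,929.50 = £9,681.50.
Excess = £9,681.50 − £8,894.94 = £786.56.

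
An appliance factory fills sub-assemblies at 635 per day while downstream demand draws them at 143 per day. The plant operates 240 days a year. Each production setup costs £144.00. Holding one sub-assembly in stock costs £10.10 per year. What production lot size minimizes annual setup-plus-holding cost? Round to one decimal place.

Annual demand D = 143 × 240 = 34,320.
Production build-up factor (1 − d/p) = 1 − 143/635 = 0.7748.
Q* = √(2DS / (H(1 − d/p))) = √(2 × 34,320 × 144 / (10.1 × 0.7748)).
= √(9,884,160 / 7.8255) ≈ 1123.863.

Q* ≈ 1,123.9 sub-assemblies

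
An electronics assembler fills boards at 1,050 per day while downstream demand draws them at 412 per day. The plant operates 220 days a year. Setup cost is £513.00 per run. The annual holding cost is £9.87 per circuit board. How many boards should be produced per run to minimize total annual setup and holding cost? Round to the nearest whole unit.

Q* ≈ 3,938 boards

Annual demand D = 412 × 220 = 90,640.
Production build-up factor (1 − d/p) = 1 − 412/1,050 = 0.6076.
Q* = √(2DS / (H(1 − d/p))) = √(2 × 90,640 × 513 / (9.87 × 0.6076)).
= √(92,996,640 / 5.9972) ≈ 3937.852.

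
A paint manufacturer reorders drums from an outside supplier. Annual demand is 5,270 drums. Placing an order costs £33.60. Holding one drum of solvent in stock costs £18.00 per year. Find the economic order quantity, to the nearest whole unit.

Q* ≈ 140 drums

EOQ = √(2DS / H) = √(2 × 5,270 × 33.6 / 18).
= √(354,144 / 18) = √19,674.6667 ≈ 140.266.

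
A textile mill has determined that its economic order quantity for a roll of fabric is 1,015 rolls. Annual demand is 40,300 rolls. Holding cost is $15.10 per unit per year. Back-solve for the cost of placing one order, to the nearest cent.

Invert the EOQ relation Q*² = 2DS/H.
From Q* = √(2DS/H): S = Q*²H / (2D) = 1,015² × 15.1 / (2 × 40,300) = 193.0074.

S ≈ $193.01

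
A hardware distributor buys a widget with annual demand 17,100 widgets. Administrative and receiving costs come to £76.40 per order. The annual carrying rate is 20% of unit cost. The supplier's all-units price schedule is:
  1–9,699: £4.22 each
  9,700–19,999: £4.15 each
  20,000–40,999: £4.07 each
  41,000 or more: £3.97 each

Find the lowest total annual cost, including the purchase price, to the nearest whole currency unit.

TC* ≈ £73,647

Holding cost per unit per year at price C is H = 0.20·C.
For each price level, check whether its EOQ is feasible; otherwise the best quantity at that price is the breakpoint.
EOQ at £4.22 = 1759.5 (feasible in tier 1): TC = 17,100×£4.22 + (17,100/1759.5)×76.4 + (1759.5/2)×0.20×£4.22 = £73,647.02.
EOQ at £4.15 = 1774.3 < 9700, so use break Q=9700: TC = 17,100×£4.15 + (17,100/9700.0)×76.4 + (9700.0/2)×0.20×£4.15 = £75,125.18.
EOQ at £4.07 = 1791.6 < 20000, so use break Q=20000: TC = 17,100×£4.07 + (17,100/20000.0)×76.4 + (20000.0/2)×0.20×£4.07 = £77,802.32.
EOQ at £3.97 = 1814.1 < 41000, so use break Q=41000: TC = 17,100×£3.97 + (17,100/41000.0)×76.4 + (41000.0/2)×0.20×£3.97 = £84,195.86.
Lowest total cost among the candidates is at Q = 1759.5.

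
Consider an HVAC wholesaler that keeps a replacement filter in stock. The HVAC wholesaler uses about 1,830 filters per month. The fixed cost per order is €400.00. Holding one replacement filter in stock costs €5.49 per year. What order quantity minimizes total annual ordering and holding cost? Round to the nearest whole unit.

Annual demand D = 1,830 × 12 = 21,960.
EOQ = √(2DS / H) = √(2 × 21,960 × 400 / 5.49).
= √(17,568,000 / 5.49) = √3,200,000 ≈ 1788.854.

Q* ≈ 1,789 filters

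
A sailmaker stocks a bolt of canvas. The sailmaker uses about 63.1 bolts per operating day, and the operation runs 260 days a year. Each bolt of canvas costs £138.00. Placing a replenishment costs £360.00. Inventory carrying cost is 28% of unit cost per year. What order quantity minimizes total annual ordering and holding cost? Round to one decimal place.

Q* ≈ 552.9 bolts

Annual demand D = 63.1 × 260 = 16,406.
Holding cost H = 0.28 × £138.00 = £38.6400 per unit per year.
EOQ = √(2DS / H) = √(2 × 16,406 × 360 / 38.64).
= √(11,812,320 / 38.64) = √305,701.8634 ≈ 552.903.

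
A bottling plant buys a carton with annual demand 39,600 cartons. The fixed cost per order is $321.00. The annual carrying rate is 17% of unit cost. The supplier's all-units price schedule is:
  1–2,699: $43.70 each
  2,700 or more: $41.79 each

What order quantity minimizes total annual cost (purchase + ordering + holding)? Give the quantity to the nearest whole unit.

Holding cost per unit per year at price C is H = 0.17·C.
For each price level, check whether its EOQ is feasible; otherwise the best quantity at that price is the breakpoint.
EOQ at $43.70 = 1849.9 (feasible in tier 1): TC = 39,600×$43.70 + (39,600/1849.9)×321 + (1849.9/2)×0.17×$43.70 = $1,744,262.96.
EOQ at $41.79 = 1891.7 < 2700, so use break Q=2700: TC = 39,600×$41.79 + (39,600/2700.0)×321 + (2700.0/2)×0.17×$41.79 = $1,669,182.80.
Lowest total cost is $1,669,182.80 at Q = 2700.0.

Q* ≈ 2,700 cartons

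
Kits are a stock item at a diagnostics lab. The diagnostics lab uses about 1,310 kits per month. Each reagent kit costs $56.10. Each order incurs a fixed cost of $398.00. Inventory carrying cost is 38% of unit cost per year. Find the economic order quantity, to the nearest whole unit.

Annual demand D = 1,310 × 12 = 15,720.
Holding cost H = 0.38 × $56.10 = $21.3180 per unit per year.
EOQ = √(2DS / H) = √(2 × 15,720 × 398 / 21.318).
= √(12,513,120 / 21.318) = √586,974.3878 ≈ 766.143.

Q* ≈ 766 kits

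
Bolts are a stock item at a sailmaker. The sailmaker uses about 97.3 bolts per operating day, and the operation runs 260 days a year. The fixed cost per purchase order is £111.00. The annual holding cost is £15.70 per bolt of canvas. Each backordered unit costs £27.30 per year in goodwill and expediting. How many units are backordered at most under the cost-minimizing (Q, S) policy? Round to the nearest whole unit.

S* ≈ 274 bolts

Annual demand D = 97.3 × 260 = 25,298.
With planned backorders, Q* = √(2DS/H) · √((H+B)/B).
√(2DS/H) = √(2 × 25,298 × 111 / 15.7) = 598.094.
√((H+B)/B) = √((15.7+27.3)/27.3) = 1.2550.
Q* ≈ 750.624.
S* = Q* · H/(H+B) = 750.624 × 15.7/43 ≈ 274.065.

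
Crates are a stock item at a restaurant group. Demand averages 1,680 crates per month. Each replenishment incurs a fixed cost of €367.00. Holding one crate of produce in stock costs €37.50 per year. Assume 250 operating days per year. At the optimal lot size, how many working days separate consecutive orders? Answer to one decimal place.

Annual demand D = 1,680 × 12 = 20,160.
Q* = √(2DS/H) = √(2 × 20,160 × 367 / 37.5) ≈ 628.17.
Cycle time = Q*/D × 250 = 628.17 / 20,160 × 250 ≈ 7.790 days.

T ≈ 7.8 days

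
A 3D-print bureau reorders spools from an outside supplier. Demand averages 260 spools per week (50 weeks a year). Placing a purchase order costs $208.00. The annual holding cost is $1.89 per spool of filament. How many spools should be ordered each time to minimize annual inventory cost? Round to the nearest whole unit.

Annual demand D = 260 × 50 = 13,000.
EOQ = √(2DS / H) = √(2 × 13,000 × 208 / 1.89).
= √(5,408,000 / 1.89) = √2,861,375.6614 ≈ 1691.560.

Q* ≈ 1,692 spools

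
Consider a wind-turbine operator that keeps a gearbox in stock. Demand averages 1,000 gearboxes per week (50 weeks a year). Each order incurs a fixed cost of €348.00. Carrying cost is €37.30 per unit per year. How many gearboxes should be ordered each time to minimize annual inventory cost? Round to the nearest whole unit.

Annual demand D = 1,000 × 50 = 50,000.
EOQ = √(2DS / H) = √(2 × 50,000 × 348 / 37.3).
= √(34,800,000 / 37.3) = √932,975.8713 ≈ 965.907.

Q* ≈ 966 gearboxes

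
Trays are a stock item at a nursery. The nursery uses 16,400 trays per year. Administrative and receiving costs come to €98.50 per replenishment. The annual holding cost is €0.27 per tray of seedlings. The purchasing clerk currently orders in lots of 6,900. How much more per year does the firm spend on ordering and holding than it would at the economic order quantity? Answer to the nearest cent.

EOQ = √(2DS/H) = √(2 × 16,400 × 98.5 / 0.27) ≈ 3459.18.
Cost at Q* = (D/Q*)S + (Q*/2)H = √(2DSH) ≈ €933.98.
Cost at Q = 6,900: (16,400/6,900)×98.5 + (6,900/2)×0.27 = €234.12 + €931.50 = €1,165.62.
Excess = €1,165.62 − €933.98 = €231.64.

Extra cost ≈ €231.64 per year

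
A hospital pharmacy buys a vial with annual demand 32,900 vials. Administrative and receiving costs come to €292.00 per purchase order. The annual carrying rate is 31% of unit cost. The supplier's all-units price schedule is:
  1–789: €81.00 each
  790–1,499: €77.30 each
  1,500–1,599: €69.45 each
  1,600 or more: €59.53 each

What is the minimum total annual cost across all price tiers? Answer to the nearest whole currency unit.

Holding cost per unit per year at price C is H = 0.31·C.
Evaluate total cost at each tier's feasible EOQ or, if the EOQ is below the tier, at the tier's minimum quantity.
Tier 1 (€81.00): EOQ = 874.7 exceeds tier's upper bound 789, so this tier is dominated.
EOQ at €77.30 = 895.4 (feasible in tier 2): TC = 32,900×€77.30 + (32,900/895.4)×292 + (895.4/2)×0.31×€77.30 = €2,564,627.29.
EOQ at €69.45 = 944.7 < 1500, so use break Q=1500: TC = 32,900×€69.45 + (32,900/1500.0)×292 + (1500.0/2)×0.31×€69.45 = €2,307,456.66.
EOQ at €59.53 = 1020.4 < 1600, so use break Q=1600: TC = 32,900×€59.53 + (32,900/1600.0)×292 + (1600.0/2)×0.31×€59.53 = €1,979,304.69.
Lowest total cost among the candidates is at Q = 1600.0.

TC* ≈ €1,979,305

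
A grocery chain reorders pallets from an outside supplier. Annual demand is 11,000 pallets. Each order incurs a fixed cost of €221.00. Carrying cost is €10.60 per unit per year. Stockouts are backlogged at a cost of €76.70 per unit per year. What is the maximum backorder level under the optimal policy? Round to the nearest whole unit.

S* ≈ 88 pallets

With planned backorders, Q* = √(2DS/H) · √((H+B)/B).
√(2DS/H) = √(2 × 11,000 × 221 / 10.6) = 677.259.
√((H+B)/B) = √((10.6+76.7)/76.7) = 1.0669.
Q* ≈ 722.543.
S* = Q* · H/(H+B) = 722.543 × 10.6/87.3 ≈ 87.732.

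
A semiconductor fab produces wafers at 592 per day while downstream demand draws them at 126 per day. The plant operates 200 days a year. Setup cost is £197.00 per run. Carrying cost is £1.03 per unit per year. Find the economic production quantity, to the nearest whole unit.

Annual demand D = 126 × 200 = 25,200.
Production build-up factor (1 − d/p) = 1 − 126/592 = 0.7872.
Q* = √(2DS / (H(1 − d/p))) = √(2 × 25,200 × 197 / (1.03 × 0.7872)).
= √(9,928,800 / 0.8108) ≈ 3499.433.

Q* ≈ 3,499 wafers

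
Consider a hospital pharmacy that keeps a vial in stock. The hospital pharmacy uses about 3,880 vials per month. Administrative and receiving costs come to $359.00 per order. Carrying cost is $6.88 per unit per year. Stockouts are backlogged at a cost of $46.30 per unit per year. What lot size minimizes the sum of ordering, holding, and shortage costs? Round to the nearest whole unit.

Q* ≈ 2,362 vials

Annual demand D = 3,880 × 12 = 46,560.
With planned backorders, Q* = √(2DS/H) · √((H+B)/B).
√(2DS/H) = √(2 × 46,560 × 359 / 6.88) = 2204.319.
√((H+B)/B) = √((6.88+46.3)/46.3) = 1.0717.
Q* ≈ 2362.426.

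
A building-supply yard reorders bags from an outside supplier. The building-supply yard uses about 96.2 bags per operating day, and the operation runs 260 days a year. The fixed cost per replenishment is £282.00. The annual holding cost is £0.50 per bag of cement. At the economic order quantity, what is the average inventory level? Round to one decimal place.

Annual demand D = 96.2 × 260 = 25,012.
The optimal lot size = √(2DS/H) = √(2 × 25,012 × 282 / 0.5) ≈ 5311.64.
Average inventory = Q*/2 ≈ 5311.64 / 2 = 2655.821.

Average inventory ≈ 2,655.8 bags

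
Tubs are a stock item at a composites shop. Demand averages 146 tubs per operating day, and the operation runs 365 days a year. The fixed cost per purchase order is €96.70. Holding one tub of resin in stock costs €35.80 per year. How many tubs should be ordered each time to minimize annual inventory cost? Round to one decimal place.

Q* ≈ 536.5 tubs

Annual demand D = 146 × 365 = 53,290.
EOQ = √(2DS / H) = √(2 × 53,290 × 96.7 / 35.8).
= √(10,306,286 / 35.8) = √287,885.0838 ≈ 536.549.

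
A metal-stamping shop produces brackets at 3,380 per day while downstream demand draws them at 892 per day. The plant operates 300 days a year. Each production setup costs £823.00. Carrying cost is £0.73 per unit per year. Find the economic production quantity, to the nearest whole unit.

Q* ≈ 28,631 brackets

Annual demand D = 892 × 300 = 267,600.
Production build-up factor (1 − d/p) = 1 − 892/3,380 = 0.7361.
Q* = √(2DS / (H(1 − d/p))) = √(2 × 267,600 × 823 / (0.73 × 0.7361)).
= √(440,469,600 / 0.5373) ≈ 28630.551.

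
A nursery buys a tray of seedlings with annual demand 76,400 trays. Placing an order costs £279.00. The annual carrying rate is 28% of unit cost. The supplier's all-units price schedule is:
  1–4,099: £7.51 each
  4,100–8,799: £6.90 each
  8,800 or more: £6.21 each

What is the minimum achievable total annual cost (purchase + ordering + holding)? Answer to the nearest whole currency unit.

Holding cost per unit per year at price C is H = 0.28·C.
Candidates are each tier's EOQ (if it falls in that tier) and each price-break quantity.
Tier 1 (£7.51): EOQ = 4502.6 exceeds tier's upper bound 4099, so this tier is dominated.
EOQ at £6.90 = 4697.4 (feasible in tier 2): TC = 76,400×£6.90 + (76,400/4697.4)×279 + (4697.4/2)×0.28×£6.90 = £536,235.43.
EOQ at £6.21 = 4951.5 < 8800, so use break Q=8800: TC = 76,400×£6.21 + (76,400/8800.0)×279 + (8800.0/2)×0.28×£6.21 = £484,516.95.
Lowest total cost among the candidates is at Q = 8800.0.

TC* ≈ £484,517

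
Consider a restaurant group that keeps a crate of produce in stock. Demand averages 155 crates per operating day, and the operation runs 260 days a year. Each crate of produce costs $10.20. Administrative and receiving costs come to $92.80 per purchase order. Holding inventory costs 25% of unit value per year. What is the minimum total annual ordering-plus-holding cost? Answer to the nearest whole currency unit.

Annual demand D = 155 × 260 = 40,300.
Holding cost H = 0.25 × $10.20 = $2.5500 per unit per year.
The optimal lot size = √(2DS/H) = √(2 × 40,300 × 92.8 / 2.55) ≈ 1712.66.
At the optimum the two cost components are equal, so total cost = 2·(Q*/2)H = Q*·H.
Minimum total = √(2DSH) = √(2 × 40,300 × 92.8 × 2.55) ≈ 4367.286.

TC* ≈ $4,367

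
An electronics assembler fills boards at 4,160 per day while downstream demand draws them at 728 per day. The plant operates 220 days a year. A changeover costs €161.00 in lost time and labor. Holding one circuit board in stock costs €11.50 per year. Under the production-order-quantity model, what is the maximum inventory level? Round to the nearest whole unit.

I_max ≈ 1,923 boards

Annual demand D = 728 × 220 = 160,160.
Production build-up factor (1 − d/p) = 1 − 728/4,160 = 0.8250.
Q* = √(2DS / (H(1 − d/p))) = √(2 × 160,160 × 161 / (11.5 × 0.8250)).
= √(51,571,520 / 9.4875) ≈ 2331.466.
Maximum inventory = Q*(1 − d/p) = 2331.466 × 0.8250 ≈ 1923.459.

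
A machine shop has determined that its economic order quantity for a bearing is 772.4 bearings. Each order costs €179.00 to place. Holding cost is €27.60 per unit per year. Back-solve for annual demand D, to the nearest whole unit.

Invert the EOQ relation Q*² = 2DS/H.
From Q* = √(2DS/H): D = Q*²H / (2S) = 772.4² × 27.6 / (2 × 179) = 45994.996.

D ≈ 45,995 bearings per year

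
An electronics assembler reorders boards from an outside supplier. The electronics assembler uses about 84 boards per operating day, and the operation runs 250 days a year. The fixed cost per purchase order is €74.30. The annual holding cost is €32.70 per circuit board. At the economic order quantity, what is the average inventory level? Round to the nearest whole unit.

Annual demand D = 84 × 250 = 21,000.
The optimal lot size = √(2DS/H) = √(2 × 21,000 × 74.3 / 32.7) ≈ 308.92.
Average inventory = Q*/2 ≈ 308.92 / 2 = 154.460.

Average inventory ≈ 154 boards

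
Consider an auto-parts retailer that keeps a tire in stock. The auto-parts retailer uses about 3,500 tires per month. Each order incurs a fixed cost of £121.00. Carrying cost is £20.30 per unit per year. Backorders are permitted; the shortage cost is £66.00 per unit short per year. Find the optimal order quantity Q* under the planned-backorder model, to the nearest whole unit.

Q* ≈ 809 tires

Annual demand D = 3,500 × 12 = 42,000.
With planned backorders, Q* = √(2DS/H) · √((H+B)/B).
√(2DS/H) = √(2 × 42,000 × 121 / 20.3) = 707.594.
√((H+B)/B) = √((20.3+66)/66) = 1.1435.
Q* ≈ 809.129.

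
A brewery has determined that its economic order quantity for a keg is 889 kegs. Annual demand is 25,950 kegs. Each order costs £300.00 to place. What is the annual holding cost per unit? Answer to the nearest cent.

H ≈ £19.70

The basic EOQ model gives Q* = √(2DS/H); rearrange for the unknown.
From Q* = √(2DS/H): H = 2DS / Q*² = 2 × 25,950 × 300 / 889² = 19.7009.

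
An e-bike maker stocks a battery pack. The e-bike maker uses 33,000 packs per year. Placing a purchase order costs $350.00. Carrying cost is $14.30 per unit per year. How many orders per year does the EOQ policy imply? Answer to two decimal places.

The optimal lot size = √(2DS/H) = √(2 × 33,000 × 350 / 14.3) ≈ 1270.98.
Orders per year = D / Q* = 33,000 / 1270.98 ≈ 25.964.

N ≈ 25.96 orders per year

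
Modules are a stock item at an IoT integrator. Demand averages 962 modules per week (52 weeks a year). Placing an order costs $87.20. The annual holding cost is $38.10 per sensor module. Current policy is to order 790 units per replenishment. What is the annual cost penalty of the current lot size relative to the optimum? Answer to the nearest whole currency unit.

Extra cost ≈ $2,340 per year

Annual demand D = 962 × 52 = 50,024.
EOQ = √(2DS/H) = √(2 × 50,024 × 87.2 / 38.1) ≈ 478.52.
Cost at Q* = (D/Q*)S + (Q*/2)H = √(2DSH) ≈ $18,231.61.
Cost at Q = 790: (50,024/790)×87.2 + (790/2)×38.1 = $5,521.64 + $15,049.50 = $20,571.14.
Excess = $20,571.14 − $18,231.61 = $2,339.53.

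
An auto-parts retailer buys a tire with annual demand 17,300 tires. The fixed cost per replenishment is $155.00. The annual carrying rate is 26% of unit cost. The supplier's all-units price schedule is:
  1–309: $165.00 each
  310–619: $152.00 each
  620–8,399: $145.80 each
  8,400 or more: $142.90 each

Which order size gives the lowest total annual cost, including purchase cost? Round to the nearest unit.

Q* ≈ 620 tires

Holding cost per unit per year at price C is H = 0.26·C.
Evaluate total cost at each tier's feasible EOQ or, if the EOQ is below the tier, at the tier's minimum quantity.
Tier 1 ($165.00): EOQ = 353.6 exceeds tier's upper bound 309, so this tier is dominated.
EOQ at $152.00 = 368.4 (feasible in tier 2): TC = 17,300×$152.00 + (17,300/368.4)×155 + (368.4/2)×0.26×$152.00 = $2,644,158.36.
EOQ at $145.80 = 376.1 < 620, so use break Q=620: TC = 17,300×$145.80 + (17,300/620.0)×155 + (620.0/2)×0.26×$145.80 = $2,538,416.48.
EOQ at $142.90 = 379.9 < 8400, so use break Q=8400: TC = 17,300×$142.90 + (17,300/8400.0)×155 + (8400.0/2)×0.26×$142.90 = $2,628,536.03.
Lowest total cost is $2,538,416.48 at Q = 620.0.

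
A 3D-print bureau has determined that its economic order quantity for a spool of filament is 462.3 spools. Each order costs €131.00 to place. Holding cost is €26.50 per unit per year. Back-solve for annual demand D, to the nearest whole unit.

D ≈ 21,617 spools per year

The basic EOQ model gives Q* = √(2DS/H); rearrange for the unknown.
From Q* = √(2DS/H): D = Q*²H / (2S) = 462.3² × 26.5 / (2 × 131) = 21616.848.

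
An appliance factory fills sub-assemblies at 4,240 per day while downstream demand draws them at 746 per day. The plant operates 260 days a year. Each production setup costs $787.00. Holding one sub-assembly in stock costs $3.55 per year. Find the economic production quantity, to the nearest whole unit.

Q* ≈ 10,216 sub-assemblies

Annual demand D = 746 × 260 = 193,960.
Production build-up factor (1 − d/p) = 1 − 746/4,240 = 0.8241.
Q* = √(2DS / (H(1 − d/p))) = √(2 × 193,960 × 787 / (3.55 × 0.8241)).
= √(305,293,040 / 2.9254) ≈ 10215.644.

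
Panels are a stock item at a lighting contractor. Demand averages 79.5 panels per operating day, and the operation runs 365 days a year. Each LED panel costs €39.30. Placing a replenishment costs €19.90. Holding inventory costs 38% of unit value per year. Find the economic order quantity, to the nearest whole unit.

Annual demand D = 79.5 × 365 = 29,017.5.
Holding cost H = 0.38 × €39.30 = €14.9340 per unit per year.
EOQ = √(2DS / H) = √(2 × 29,017.5 × 19.9 / 14.934).
= √(1,154,896.5 / 14.934) = √77,333.3668 ≈ 278.089.

Q* ≈ 278 panels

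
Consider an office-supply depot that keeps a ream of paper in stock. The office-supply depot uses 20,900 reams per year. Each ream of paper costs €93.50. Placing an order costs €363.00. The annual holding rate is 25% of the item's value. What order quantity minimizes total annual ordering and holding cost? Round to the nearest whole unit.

Q* ≈ 806 reams

Holding cost H = 0.25 × €93.50 = €23.3750 per unit per year.
EOQ = √(2DS / H) = √(2 × 20,900 × 363 / 23.375).
= √(15,173,400 / 23.375) = √649,129.4118 ≈ 805.686.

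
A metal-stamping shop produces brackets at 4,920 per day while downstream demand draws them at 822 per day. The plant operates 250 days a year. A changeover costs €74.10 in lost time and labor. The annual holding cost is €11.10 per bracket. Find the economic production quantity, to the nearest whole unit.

Q* ≈ 1,815 brackets

Annual demand D = 822 × 250 = 205,500.
Production build-up factor (1 − d/p) = 1 − 822/4,920 = 0.8329.
Q* = √(2DS / (H(1 − d/p))) = √(2 × 205,500 × 74.1 / (11.1 × 0.8329)).
= √(30,455,100 / 9.2455) ≈ 1814.952.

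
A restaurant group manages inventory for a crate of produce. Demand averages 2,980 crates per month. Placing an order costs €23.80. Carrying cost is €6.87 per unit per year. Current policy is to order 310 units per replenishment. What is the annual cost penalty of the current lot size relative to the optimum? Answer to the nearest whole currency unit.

Extra cost ≈ €391 per year

Annual demand D = 2,980 × 12 = 35,760.
EOQ = √(2DS/H) = √(2 × 35,760 × 23.8 / 6.87) ≈ 497.76.
Cost at Q* = (D/Q*)S + (Q*/2)H = √(2DSH) ≈ €3,419.64.
Cost at Q = 310: (35,760/310)×23.8 + (310/2)×6.87 = €2,745.45 + €1,064.85 = €3,810.30.
Excess = €3,810.30 − €3,419.64 = €390.65.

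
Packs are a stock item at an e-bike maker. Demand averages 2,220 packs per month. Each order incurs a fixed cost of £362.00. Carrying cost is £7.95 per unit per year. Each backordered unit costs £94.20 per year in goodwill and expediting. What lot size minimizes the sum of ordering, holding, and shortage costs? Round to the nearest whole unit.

Annual demand D = 2,220 × 12 = 26,640.
With planned backorders, Q* = √(2DS/H) · √((H+B)/B).
√(2DS/H) = √(2 × 26,640 × 362 / 7.95) = 1557.589.
√((H+B)/B) = √((7.95+94.2)/94.2) = 1.0413.
Q* ≈ 1621.984.

Q* ≈ 1,622 packs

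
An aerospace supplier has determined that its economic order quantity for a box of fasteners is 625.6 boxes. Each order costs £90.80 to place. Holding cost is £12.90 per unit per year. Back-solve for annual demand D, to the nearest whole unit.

Invert the EOQ relation Q*² = 2DS/H.
From Q* = √(2DS/H): D = Q*²H / (2S) = 625.6² × 12.9 / (2 × 90.8) = 27801.444.

D ≈ 27,801 boxes per year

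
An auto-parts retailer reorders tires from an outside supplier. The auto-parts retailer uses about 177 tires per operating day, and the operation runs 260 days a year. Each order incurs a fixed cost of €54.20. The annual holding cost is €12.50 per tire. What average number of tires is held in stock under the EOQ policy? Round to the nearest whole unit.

Annual demand D = 177 × 260 = 46,020.
Q* = √(2DS/H) = √(2 × 46,020 × 54.2 / 12.5) ≈ 631.73.
Average inventory = Q*/2 ≈ 631.73 / 2 = 315.866.

Average inventory ≈ 316 tires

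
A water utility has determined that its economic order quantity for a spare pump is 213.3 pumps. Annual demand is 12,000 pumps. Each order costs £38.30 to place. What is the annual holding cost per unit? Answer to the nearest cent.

H ≈ £20.20

The basic EOQ model gives Q* = √(2DS/H); rearrange for the unknown.
From Q* = √(2DS/H): H = 2DS / Q*² = 2 × 12,000 × 38.3 / 213.3² = 20.2036.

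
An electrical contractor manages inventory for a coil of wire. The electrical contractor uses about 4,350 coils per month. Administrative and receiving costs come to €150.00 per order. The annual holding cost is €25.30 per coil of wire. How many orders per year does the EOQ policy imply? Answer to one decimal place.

Annual demand D = 4,350 × 12 = 52,200.
Q* = √(2DS/H) = √(2 × 52,200 × 150 / 25.3) ≈ 786.75.
Orders per year = D / Q* = 52,200 / 786.75 ≈ 66.349.

N ≈ 66.3 orders per year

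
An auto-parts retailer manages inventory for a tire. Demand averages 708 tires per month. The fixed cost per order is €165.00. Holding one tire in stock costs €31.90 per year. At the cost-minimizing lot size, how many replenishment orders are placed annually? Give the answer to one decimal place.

N ≈ 28.7 orders per year

Annual demand D = 708 × 12 = 8,496.
EOQ = √(2DS/H) = √(2 × 8,496 × 165 / 31.9) ≈ 296.46.
Orders per year = D / Q* = 8,496 / 296.46 ≈ 28.658.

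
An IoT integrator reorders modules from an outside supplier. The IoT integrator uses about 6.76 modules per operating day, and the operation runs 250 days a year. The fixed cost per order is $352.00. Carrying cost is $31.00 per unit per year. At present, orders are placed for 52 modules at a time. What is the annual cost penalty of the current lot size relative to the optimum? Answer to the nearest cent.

Annual demand D = 6.76 × 250 = 1,690.
EOQ = √(2DS/H) = √(2 × 1,690 × 352 / 31) ≈ 195.91.
Cost at Q* = (D/Q*)S + (Q*/2)H = √(2DSH) ≈ $6,073.10.
Cost at Q = 52: (1,690/52)×352 + (52/2)×31 = $11,440.00 + $806.00 = $12,246.00.
Excess = $12,246.00 − $6,073.10 = $6,172.90.

Extra cost ≈ $6,172.90 per year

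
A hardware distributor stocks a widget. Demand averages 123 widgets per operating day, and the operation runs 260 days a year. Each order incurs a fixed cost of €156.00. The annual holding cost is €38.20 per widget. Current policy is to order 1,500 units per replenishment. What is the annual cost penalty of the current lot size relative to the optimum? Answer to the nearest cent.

Extra cost ≈ €12,452.85 per year

Annual demand D = 123 × 260 = 31,980.
EOQ = √(2DS/H) = √(2 × 31,980 × 156 / 38.2) ≈ 511.08.
Cost at Q* = (D/Q*)S + (Q*/2)H = √(2DSH) ≈ €19,523.07.
Cost at Q = 1,500: (31,980/1,500)×156 + (1,500/2)×38.2 = €3,325.92 + €28,650.00 = €31,975.92.
Excess = €31,975.92 − €19,523.07 = €12,452.85.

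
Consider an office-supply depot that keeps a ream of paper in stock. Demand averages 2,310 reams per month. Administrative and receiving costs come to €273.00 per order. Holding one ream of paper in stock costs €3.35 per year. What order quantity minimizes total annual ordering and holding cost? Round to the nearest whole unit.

Annual demand D = 2,310 × 12 = 27,720.
EOQ = √(2DS / H) = √(2 × 27,720 × 273 / 3.35).
= √(15,135,120 / 3.35) = √4,517,946.2687 ≈ 2125.546.

Q* ≈ 2,126 reams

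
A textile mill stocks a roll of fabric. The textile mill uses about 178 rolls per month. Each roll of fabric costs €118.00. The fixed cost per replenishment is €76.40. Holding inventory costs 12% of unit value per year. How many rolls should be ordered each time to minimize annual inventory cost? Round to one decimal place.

Annual demand D = 178 × 12 = 2,136.
Holding cost H = 0.12 × €118.00 = €14.1600 per unit per year.
EOQ = √(2DS / H) = √(2 × 2,136 × 76.4 / 14.16).
= √(326,380.8 / 14.16) = √23,049.4915 ≈ 151.821.

Q* ≈ 151.8 rolls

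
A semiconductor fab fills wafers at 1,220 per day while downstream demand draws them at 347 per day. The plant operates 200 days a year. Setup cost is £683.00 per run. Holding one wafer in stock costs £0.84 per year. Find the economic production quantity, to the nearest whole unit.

Q* ≈ 12,559 wafers

Annual demand D = 347 × 200 = 69,400.
Production build-up factor (1 − d/p) = 1 − 347/1,220 = 0.7156.
Q* = √(2DS / (H(1 − d/p))) = √(2 × 69,400 × 683 / (0.84 × 0.7156)).
= √(94,800,400 / 0.6011) ≈ 12558.513.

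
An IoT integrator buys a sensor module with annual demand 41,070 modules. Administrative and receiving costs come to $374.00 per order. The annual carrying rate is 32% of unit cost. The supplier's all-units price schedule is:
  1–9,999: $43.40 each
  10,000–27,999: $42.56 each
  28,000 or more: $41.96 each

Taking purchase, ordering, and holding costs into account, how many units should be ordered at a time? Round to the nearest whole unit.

Q* ≈ 1,487 modules

Holding cost per unit per year at price C is H = 0.32·C.
For each price level, check whether its EOQ is feasible; otherwise the best quantity at that price is the breakpoint.
EOQ at $43.40 = 1487.3 (feasible in tier 1): TC = 41,070×$43.40 + (41,070/1487.3)×374 + (1487.3/2)×0.32×$43.40 = $1,803,093.37.
EOQ at $42.56 = 1501.9 < 10000, so use break Q=10000: TC = 41,070×$42.56 + (41,070/10000.0)×374 + (10000.0/2)×0.32×$42.56 = $1,817,571.22.
EOQ at $41.96 = 1512.6 < 28000, so use break Q=28000: TC = 41,070×$41.96 + (41,070/28000.0)×374 + (28000.0/2)×0.32×$41.96 = $1,911,826.58.
Lowest total cost is $1,803,093.37 at Q = 1487.3.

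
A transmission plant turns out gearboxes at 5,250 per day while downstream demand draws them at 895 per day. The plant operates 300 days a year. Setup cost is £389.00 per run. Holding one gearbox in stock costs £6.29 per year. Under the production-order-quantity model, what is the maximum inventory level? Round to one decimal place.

I_max ≈ 5,248.7 gearboxes

Annual demand D = 895 × 300 = 268,500.
Production build-up factor (1 − d/p) = 1 − 895/5,250 = 0.8295.
Q* = √(2DS / (H(1 − d/p))) = √(2 × 268,500 × 389 / (6.29 × 0.8295)).
= √(208,893,000 / 5.2177) ≈ 6327.355.
Maximum inventory = Q*(1 − d/p) = 6327.355 × 0.8295 ≈ 5248.692.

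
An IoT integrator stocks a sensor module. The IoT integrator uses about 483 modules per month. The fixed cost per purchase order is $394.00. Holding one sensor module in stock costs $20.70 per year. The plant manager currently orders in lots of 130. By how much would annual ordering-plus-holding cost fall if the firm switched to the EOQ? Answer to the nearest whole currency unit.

Annual demand D = 483 × 12 = 5,796.
EOQ = √(2DS/H) = √(2 × 5,796 × 394 / 20.7) ≈ 469.72.
Cost at Q* = (D/Q*)S + (Q*/2)H = √(2DSH) ≈ $9,723.27.
Cost at Q = 130: (5,796/130)×394 + (130/2)×20.7 = $17,566.34 + $1,345.50 = $18,911.84.
Excess = $18,911.84 − $9,723.27 = $9,188.57.

Extra cost ≈ $9,189 per year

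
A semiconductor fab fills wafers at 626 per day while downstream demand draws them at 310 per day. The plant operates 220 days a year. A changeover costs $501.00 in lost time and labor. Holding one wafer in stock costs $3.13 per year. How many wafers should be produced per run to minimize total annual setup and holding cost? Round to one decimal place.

Annual demand D = 310 × 220 = 68,200.
Production build-up factor (1 − d/p) = 1 − 310/626 = 0.5048.
Q* = √(2DS / (H(1 − d/p))) = √(2 × 68,200 × 501 / (3.13 × 0.5048)).
= √(68,336,400 / 1.58) ≈ 6576.541.

Q* ≈ 6,576.5 wafers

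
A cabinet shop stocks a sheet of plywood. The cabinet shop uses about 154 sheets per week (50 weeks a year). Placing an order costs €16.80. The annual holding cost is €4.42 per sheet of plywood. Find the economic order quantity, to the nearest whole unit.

Annual demand D = 154 × 50 = 7,700.
EOQ = √(2DS / H) = √(2 × 7,700 × 16.8 / 4.42).
= √(258,720 / 4.42) = √58,533.9367 ≈ 241.938.

Q* ≈ 242 sheets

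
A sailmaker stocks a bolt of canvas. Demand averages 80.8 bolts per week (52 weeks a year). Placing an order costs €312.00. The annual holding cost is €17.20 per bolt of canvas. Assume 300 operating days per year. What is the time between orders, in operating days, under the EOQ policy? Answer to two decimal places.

Annual demand D = 80.8 × 52 = 4,201.6.
The optimal lot size = √(2DS/H) = √(2 × 4,201.6 × 312 / 17.2) ≈ 390.42.
Cycle time = Q*/D × 300 = 390.42 / 4,201.6 × 300 ≈ 27.877 days.

T ≈ 27.88 days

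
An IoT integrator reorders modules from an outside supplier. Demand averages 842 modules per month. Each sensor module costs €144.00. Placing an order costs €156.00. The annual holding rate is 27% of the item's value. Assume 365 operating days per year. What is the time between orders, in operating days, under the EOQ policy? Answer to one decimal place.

Annual demand D = 842 × 12 = 10,104.
Holding cost H = 0.27 × €144.00 = €38.8800 per unit per year.
Q* = √(2DS/H) = √(2 × 10,104 × 156 / 38.88) ≈ 284.75.
Cycle time = Q*/D × 365 = 284.75 / 10,104 × 365 ≈ 10.286 days.

T ≈ 10.3 days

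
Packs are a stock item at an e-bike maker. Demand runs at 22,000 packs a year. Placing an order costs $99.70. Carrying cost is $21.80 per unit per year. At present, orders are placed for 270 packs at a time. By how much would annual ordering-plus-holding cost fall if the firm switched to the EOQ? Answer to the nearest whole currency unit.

EOQ = √(2DS/H) = √(2 × 22,000 × 99.7 / 21.8) ≈ 448.59.
Cost at Q* = (D/Q*)S + (Q*/2)H = √(2DSH) ≈ $9,779.17.
Cost at Q = 270: (22,000/270)×99.7 + (270/2)×21.8 = $8,123.70 + $2,943.00 = $11,066.70.
Excess = $11,066.70 − $9,779.17 = $1,287.53.

Extra cost ≈ $1,288 per year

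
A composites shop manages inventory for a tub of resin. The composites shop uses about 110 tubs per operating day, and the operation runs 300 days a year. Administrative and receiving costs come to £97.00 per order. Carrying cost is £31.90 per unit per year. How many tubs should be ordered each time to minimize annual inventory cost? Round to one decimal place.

Q* ≈ 448.0 tubs

Annual demand D = 110 × 300 = 33,000.
EOQ = √(2DS / H) = √(2 × 33,000 × 97 / 31.9).
= √(6,402,000 / 31.9) = √200,689.6552 ≈ 447.984.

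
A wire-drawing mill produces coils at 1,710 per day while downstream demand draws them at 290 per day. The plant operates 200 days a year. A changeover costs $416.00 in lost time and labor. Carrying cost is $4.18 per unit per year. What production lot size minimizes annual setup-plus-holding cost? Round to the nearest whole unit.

Annual demand D = 290 × 200 = 58,000.
Production build-up factor (1 − d/p) = 1 − 290/1,710 = 0.8304.
Q* = √(2DS / (H(1 − d/p))) = √(2 × 58,000 × 416 / (4.18 × 0.8304)).
= √(48,256,000 / 3.4711) ≈ 3728.562.

Q* ≈ 3,729 coils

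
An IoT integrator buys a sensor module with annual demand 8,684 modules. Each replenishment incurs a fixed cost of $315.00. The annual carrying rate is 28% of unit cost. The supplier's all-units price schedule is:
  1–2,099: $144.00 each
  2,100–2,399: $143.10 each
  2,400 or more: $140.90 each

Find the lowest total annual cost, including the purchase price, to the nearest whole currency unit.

Holding cost per unit per year at price C is H = 0.28·C.
For each price level, check whether its EOQ is feasible; otherwise the best quantity at that price is the breakpoint.
EOQ at $144.00 = 368.4 (feasible in tier 1): TC = 8,684×$144.00 + (8,684/368.4)×315 + (368.4/2)×0.28×$144.00 = $1,265,348.19.
EOQ at $143.10 = 369.5 < 2100, so use break Q=2100: TC = 8,684×$143.10 + (8,684/2100.0)×315 + (2100.0/2)×0.28×$143.10 = $1,286,054.40.
EOQ at $140.90 = 372.4 < 2400, so use break Q=2400: TC = 8,684×$140.90 + (8,684/2400.0)×315 + (2400.0/2)×0.28×$140.90 = $1,272,057.77.
Lowest total cost among the candidates is at Q = 368.4.

TC* ≈ $1,265,348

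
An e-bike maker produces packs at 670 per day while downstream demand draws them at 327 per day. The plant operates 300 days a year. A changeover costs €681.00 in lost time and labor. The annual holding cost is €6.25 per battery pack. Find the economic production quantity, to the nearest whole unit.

Annual demand D = 327 × 300 = 98,100.
Production build-up factor (1 − d/p) = 1 − 327/670 = 0.5119.
Q* = √(2DS / (H(1 − d/p))) = √(2 × 98,100 × 681 / (6.25 × 0.5119)).
= √(133,612,200 / 3.1996) ≈ 6462.096.

Q* ≈ 6,462 packs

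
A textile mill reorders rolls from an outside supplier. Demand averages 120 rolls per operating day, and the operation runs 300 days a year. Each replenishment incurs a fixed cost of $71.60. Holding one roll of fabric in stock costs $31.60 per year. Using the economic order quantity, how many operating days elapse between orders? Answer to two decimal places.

Annual demand D = 120 × 300 = 36,000.
The optimal lot size = √(2DS/H) = √(2 × 36,000 × 71.6 / 31.6) ≈ 403.90.
Cycle time = Q*/D × 300 = 403.90 / 36,000 × 300 ≈ 3.366 days.

T ≈ 3.37 days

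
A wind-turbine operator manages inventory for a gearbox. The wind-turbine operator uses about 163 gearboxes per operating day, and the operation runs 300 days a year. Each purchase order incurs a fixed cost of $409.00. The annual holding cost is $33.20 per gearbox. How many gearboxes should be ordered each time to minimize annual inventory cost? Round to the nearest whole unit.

Q* ≈ 1,098 gearboxes

Annual demand D = 163 × 300 = 48,900.
EOQ = √(2DS / H) = √(2 × 48,900 × 409 / 33.2).
= √(40,000,200 / 33.2) = √1,204,825.3012 ≈ 1097.645.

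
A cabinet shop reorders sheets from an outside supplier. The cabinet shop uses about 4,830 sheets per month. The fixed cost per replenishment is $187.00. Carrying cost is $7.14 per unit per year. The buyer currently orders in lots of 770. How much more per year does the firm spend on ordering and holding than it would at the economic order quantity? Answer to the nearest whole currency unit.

Annual demand D = 4,830 × 12 = 57,960.
EOQ = √(2DS/H) = √(2 × 57,960 × 187 / 7.14) ≈ 1742.41.
Cost at Q* = (D/Q*)S + (Q*/2)H = √(2DSH) ≈ $12,440.82.
Cost at Q = 770: (57,960/770)×187 + (770/2)×7.14 = $14,076.00 + $2,748.90 = $16,824.90.
Excess = $16,824.90 − $12,440.82 = $4,384.08.

Extra cost ≈ $4,384 per year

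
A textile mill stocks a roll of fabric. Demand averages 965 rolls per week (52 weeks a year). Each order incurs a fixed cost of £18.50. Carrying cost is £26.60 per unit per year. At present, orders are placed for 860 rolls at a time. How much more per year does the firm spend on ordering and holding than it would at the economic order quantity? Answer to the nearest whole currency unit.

Extra cost ≈ £5,490 per year

Annual demand D = 965 × 52 = 50,180.
EOQ = √(2DS/H) = √(2 × 50,180 × 18.5 / 26.6) ≈ 264.20.
Cost at Q* = (D/Q*)S + (Q*/2)H = √(2DSH) ≈ £7,027.60.
Cost at Q = 860: (50,180/860)×18.5 + (860/2)×26.6 = £1,079.45 + £11,438.00 = £12,517.45.
Excess = £12,517.45 − £7,027.60 = £5,489.85.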